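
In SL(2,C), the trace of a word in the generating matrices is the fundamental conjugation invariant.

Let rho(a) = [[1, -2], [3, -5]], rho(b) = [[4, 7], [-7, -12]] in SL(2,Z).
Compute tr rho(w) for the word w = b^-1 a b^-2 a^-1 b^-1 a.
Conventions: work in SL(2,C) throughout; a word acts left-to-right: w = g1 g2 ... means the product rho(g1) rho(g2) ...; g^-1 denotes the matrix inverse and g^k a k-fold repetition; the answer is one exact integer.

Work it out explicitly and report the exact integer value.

-3562540

rho(b^-1) = [[-12, -7], [7, 4]]
... * rho(a) = [[1, -2], [3, -5]]  ->  [[-33, 59], [19, -34]]
... * rho(b^-1) = [[-12, -7], [7, 4]]  ->  [[809, 467], [-466, -269]]
... * rho(b^-1) = [[-12, -7], [7, 4]]  ->  [[-6439, -3795], [3709, 2186]]
... * rho(a^-1) = [[-5, 2], [-3, 1]]  ->  [[43580, -16673], [-25103, 9604]]
... * rho(b^-1) = [[-12, -7], [7, 4]]  ->  [[-639671, -371752], [368464, 214137]]
... * rho(a) = [[1, -2], [3, -5]]  ->  [[-1754927, 3138102], [1010875, -1807613]]
tr = -1754927 + -1807613 = -3562540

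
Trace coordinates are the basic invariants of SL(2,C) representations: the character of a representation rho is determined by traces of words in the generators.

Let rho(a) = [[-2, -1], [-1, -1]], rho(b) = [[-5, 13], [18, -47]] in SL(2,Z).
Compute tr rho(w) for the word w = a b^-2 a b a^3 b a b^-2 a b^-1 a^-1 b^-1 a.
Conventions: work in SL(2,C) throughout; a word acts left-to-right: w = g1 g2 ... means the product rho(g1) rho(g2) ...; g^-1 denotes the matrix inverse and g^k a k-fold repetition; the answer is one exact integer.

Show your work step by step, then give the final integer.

-108481191502702

rho(a) = [[-2, -1], [-1, -1]]
... * rho(b^-1) = [[-47, -13], [-18, -5]]  ->  [[112, 31], [65, 18]]
... * rho(b^-1) = [[-47, -13], [-18, -5]]  ->  [[-5822, -1611], [-3379, -935]]
... * rho(a) = [[-2, -1], [-1, -1]]  ->  [[13255, 7433], [7693, 4314]]
... * rho(b) = [[-5, 13], [18, -47]]  ->  [[67519, -177036], [39187, -102749]]
... * rho(a) = [[-2, -1], [-1, -1]]  ->  [[41998, 109517], [24375, 63562]]
... * rho(a) = [[-2, -1], [-1, -1]]  ->  [[-193513, -151515], [-112312, -87937]]
... * rho(a) = [[-2, -1], [-1, -1]]  ->  [[538541, 345028], [312561, 200249]]
... * rho(b) = [[-5, 13], [18, -47]]  ->  [[3517799, -9215283], [2041677, -5348410]]
... * rho(a) = [[-2, -1], [-1, -1]]  ->  [[2179685, 5697484], [1265056, 3306733]]
... * rho(b^-1) = [[-47, -13], [-18, -5]]  ->  [[-204999907, -56823325], [-118978826, -32979393]]
... * rho(b^-1) = [[-47, -13], [-18, -5]]  ->  [[10657815479, 2949115416], [6185633896, 1711621703]]
... * rho(a) = [[-2, -1], [-1, -1]]  ->  [[-24264746374, -13606930895], [-14082889495, -7897255599]]
... * rho(b^-1) = [[-47, -13], [-18, -5]]  ->  [[1385367835688, 383476357337], [804046407047, 222563841430]]
... * rho(a^-1) = [[-1, 1], [1, -2]]  ->  [[-1001891478351, 618415121014], [-581482565617, 358918724187]]
... * rho(b^-1) = [[-47, -13], [-18, -5]]  ->  [[35957427304245, 9932513613493], [20869143548633, 5764679732086]]
... * rho(a) = [[-2, -1], [-1, -1]]  ->  [[-81847368221983, -45889940917738], [-47502966829352, -26633823280719]]
tr = -81847368221983 + -26633823280719 = -108481191502702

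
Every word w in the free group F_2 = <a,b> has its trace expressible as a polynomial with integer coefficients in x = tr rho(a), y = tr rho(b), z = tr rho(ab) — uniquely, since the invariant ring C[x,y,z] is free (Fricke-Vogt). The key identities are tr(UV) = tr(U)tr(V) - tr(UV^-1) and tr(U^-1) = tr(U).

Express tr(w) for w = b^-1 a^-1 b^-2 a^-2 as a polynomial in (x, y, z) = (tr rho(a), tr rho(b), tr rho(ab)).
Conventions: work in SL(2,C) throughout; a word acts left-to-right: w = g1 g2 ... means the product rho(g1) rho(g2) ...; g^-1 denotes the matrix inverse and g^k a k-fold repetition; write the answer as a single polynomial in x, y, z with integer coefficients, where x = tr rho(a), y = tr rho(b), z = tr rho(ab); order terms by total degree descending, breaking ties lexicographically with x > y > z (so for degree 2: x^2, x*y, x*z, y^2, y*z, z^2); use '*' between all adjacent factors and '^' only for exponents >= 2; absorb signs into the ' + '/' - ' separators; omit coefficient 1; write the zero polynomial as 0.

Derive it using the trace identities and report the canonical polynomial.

x*y*z^2 - x^2*z - y^2*z + z

tr(a^-1) = tr(a) = x
tr(a^-2) = tr(a^-1) tr(a) - tr(1) = x^2 - 2
tr(b a^-1) = tr(b) tr(a) - tr(b a) = x*y - z
tr(a^-2 b) = tr(b a^-1) tr(a) - tr(b) = x^2*y - x*z - y
tr(a^-1 b^-1 a^-1) = tr(a^-2) tr(b) - tr(a^-2 b) = x*z - y
tr(a^-1 b^-1 a^-2) = tr(a^-1 b^-1 a^-1) tr(a) - tr(a^-1 b^-1) = x^2*z - x*y - z
tr(a b a b) = tr(b a) tr(b a) - tr(1) = z^2 - 2
tr(b a b^-1 a) = tr(a b a) tr(b) - tr(a b a b) = x*y*z - y^2 - z^2 + 2
tr(b a b^-1 a^-1) = tr(b a b^-1) tr(a) - tr(b a b^-1 a) = -x*y*z + x^2 + y^2 + z^2 - 2
tr(b^-1 a^-2 b a) = tr(b a b^-1 a^-1) tr(a) - tr(b a b^-1) = -x^2*y*z + x^3 + x*y^2 + x*z^2 - 3*x
tr(a^-1 b^-1 a^-2 b) = tr(b^-1 a^-2 b) tr(a) - tr(b^-1 a^-2 b a) = x^2*y*z - x*y^2 - x*z^2 + x
tr(b^-1 a^-2 b^-1 a^-1) = tr(a^-1 b^-1 a^-2) tr(b) - tr(a^-1 b^-1 a^-2 b) = x*z^2 - y*z - x
tr(b^-1 a^-1 b^-2 a^-2) = tr(b^-1 a^-2 b^-1 a^-1) tr(b) - tr(b^-1 a^-2 b^-1 a^-1 b) = x*y*z^2 - x^2*z - y^2*z + z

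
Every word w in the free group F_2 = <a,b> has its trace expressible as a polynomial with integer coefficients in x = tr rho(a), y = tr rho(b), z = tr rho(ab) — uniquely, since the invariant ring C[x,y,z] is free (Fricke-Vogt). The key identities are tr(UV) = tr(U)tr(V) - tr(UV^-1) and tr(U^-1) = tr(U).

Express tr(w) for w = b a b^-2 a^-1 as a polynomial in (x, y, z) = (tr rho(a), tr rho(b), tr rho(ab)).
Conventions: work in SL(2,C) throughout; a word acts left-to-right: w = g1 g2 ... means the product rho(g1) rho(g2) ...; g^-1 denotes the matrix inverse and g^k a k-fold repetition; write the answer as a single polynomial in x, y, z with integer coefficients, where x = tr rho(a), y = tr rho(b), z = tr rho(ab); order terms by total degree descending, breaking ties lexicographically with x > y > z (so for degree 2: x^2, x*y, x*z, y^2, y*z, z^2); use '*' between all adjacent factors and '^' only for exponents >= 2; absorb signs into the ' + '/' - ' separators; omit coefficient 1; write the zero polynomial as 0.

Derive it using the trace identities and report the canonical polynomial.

and tr(b a b) = tr(b) * tr(a b) - tr(a) = y*z - x
tr(b a b a) = tr(a b) * tr(a b) - tr(1)   [split at repeated a] = z^2 - 2
tr(a^-1 b a b) = tr(b a b) * tr(a) - tr(b a b a) = x*y*z - x^2 - z^2 + 2
tr(b^-1 a^-1 b a) = tr(a^-1 b a) * tr(b) - tr(a^-1 b a b) = -x*y*z + x^2 + y^2 + z^2 - 2
next, tr(b a b^-2 a^-1) = tr(b^-1 a^-1 b a) * tr(b) - tr(b^-1 a^-1 b a b) = -x*y^2*z + x^2*y + y^3 + y*z^2 - 3*y

-x*y^2*z + x^2*y + y^3 + y*z^2 - 3*y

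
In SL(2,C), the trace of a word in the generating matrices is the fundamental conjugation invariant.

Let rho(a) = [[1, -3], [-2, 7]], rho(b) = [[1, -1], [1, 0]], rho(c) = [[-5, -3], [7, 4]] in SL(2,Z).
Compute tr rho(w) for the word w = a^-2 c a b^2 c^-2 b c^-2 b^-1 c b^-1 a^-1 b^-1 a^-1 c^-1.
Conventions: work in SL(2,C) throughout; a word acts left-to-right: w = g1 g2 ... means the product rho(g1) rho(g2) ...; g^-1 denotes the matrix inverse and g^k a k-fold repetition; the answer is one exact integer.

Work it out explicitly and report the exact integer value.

rho(a^-1) = [[7, 3], [2, 1]]
... * rho(a^-1) = [[7, 3], [2, 1]]  ->  [[55, 24], [16, 7]]
... * rho(c) = [[-5, -3], [7, 4]]  ->  [[-107, -69], [-31, -20]]
... * rho(a) = [[1, -3], [-2, 7]]  ->  [[31, -162], [9, -47]]
... * rho(b) = [[1, -1], [1, 0]]  ->  [[-131, -31], [-38, -9]]
... * rho(b) = [[1, -1], [1, 0]]  ->  [[-162, 131], [-47, 38]]
... * rho(c^-1) = [[4, 3], [-7, -5]]  ->  [[-1565, -1141], [-454, -331]]
... * rho(c^-1) = [[4, 3], [-7, -5]]  ->  [[1727, 1010], [501, 293]]
... * rho(b) = [[1, -1], [1, 0]]  ->  [[2737, -1727], [794, -501]]
... * rho(c^-1) = [[4, 3], [-7, -5]]  ->  [[23037, 16846], [6683, 4887]]
... * rho(c^-1) = [[4, 3], [-7, -5]]  ->  [[-25774, -15119], [-7477, -4386]]
... * rho(b^-1) = [[0, 1], [-1, 1]]  ->  [[15119, -40893], [4386, -11863]]
... * rho(c) = [[-5, -3], [7, 4]]  ->  [[-361846, -208929], [-104971, -60610]]
... * rho(b^-1) = [[0, 1], [-1, 1]]  ->  [[208929, -570775], [60610, -165581]]
... * rho(a^-1) = [[7, 3], [2, 1]]  ->  [[320953, 56012], [93108, 16249]]
... * rho(b^-1) = [[0, 1], [-1, 1]]  ->  [[-56012, 376965], [-16249, 109357]]
... * rho(a^-1) = [[7, 3], [2, 1]]  ->  [[361846, 208929], [104971, 60610]]
... * rho(c^-1) = [[4, 3], [-7, -5]]  ->  [[-15119, 40893], [-4386, 11863]]
tr = -15119 + 11863 = -3256

-3256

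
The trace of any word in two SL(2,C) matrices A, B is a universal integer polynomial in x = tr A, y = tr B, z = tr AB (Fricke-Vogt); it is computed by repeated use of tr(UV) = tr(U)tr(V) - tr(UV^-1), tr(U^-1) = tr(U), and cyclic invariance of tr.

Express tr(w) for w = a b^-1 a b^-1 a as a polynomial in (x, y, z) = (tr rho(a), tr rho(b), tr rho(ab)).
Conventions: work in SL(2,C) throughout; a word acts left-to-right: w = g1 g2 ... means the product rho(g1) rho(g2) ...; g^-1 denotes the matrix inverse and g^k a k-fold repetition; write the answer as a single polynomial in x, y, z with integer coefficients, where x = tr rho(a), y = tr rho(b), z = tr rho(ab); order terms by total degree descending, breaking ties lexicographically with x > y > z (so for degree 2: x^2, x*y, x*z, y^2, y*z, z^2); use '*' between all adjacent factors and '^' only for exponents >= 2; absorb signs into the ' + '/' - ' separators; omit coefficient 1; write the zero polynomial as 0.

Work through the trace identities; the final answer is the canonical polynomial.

x^3*y^2 - 2*x^2*y*z - x*y^2 + x*z^2 + y*z - x

reduce: trace(a^2) = trace(a) trace(a) - trace(1)   [square of a] = x^2 - 2
reduce: trace(a^3) = trace(a) trace(a^2) - trace(a)   [square of a] = x^3 - 3*x
reduce: trace(b a^2) = trace(a) trace(b a) - trace(b)   [square of a] = x*z - y
reduce: trace(a^3 b) = trace(a) trace(b a^2) - trace(b a)   [square of a] = x^2*z - x*y - z
reduce: trace(a^2 b^-1 a) = trace(a^3) trace(b) - trace(a^3 b)   [inverse elimination on b] = x^3*y - x^2*z - 2*x*y + z
reduce: trace(b a b a) = trace(b a) trace(b a) - trace(1)   [split at a repeated b] = z^2 - 2
trace(b a b) = trace(b) trace(a b) - trace(a)   [square of b] = y*z - x
so trace(a b a^2 b) = trace(a) trace(b a b a) - trace(b a b)   [square of a] = x*z^2 - y*z - x
trace(a^2 b^-1 a b) = trace(a b a^2) trace(b) - trace(a b a^2 b)   [inverse elimination on b] = x^2*y*z - x*y^2 - x*z^2 + x
so trace(a b^-1 a b^-1 a) = trace(a^2 b^-1 a) trace(b) - trace(a^2 b^-1 a b)   [inverse elimination on b] = x^3*y^2 - 2*x^2*y*z - x*y^2 + x*z^2 + y*z - x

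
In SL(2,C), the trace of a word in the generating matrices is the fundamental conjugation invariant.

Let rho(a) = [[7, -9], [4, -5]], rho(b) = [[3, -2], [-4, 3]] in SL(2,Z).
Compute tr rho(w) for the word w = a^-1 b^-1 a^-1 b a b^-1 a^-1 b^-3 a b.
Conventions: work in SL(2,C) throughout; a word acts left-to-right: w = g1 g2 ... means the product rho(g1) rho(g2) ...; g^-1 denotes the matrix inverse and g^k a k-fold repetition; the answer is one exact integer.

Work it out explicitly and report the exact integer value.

rho(a^-1) = [[-5, 9], [-4, 7]]
... * rho(b^-1) = [[3, 2], [4, 3]]  ->  [[21, 17], [16, 13]]
... * rho(a^-1) = [[-5, 9], [-4, 7]]  ->  [[-173, 308], [-132, 235]]
... * rho(b) = [[3, -2], [-4, 3]]  ->  [[-1751, 1270], [-1336, 969]]
... * rho(a) = [[7, -9], [4, -5]]  ->  [[-7177, 9409], [-5476, 7179]]
... * rho(b^-1) = [[3, 2], [4, 3]]  ->  [[16105, 13873], [12288, 10585]]
... * rho(a^-1) = [[-5, 9], [-4, 7]]  ->  [[-136017, 242056], [-103780, 184687]]
... * rho(b^-1) = [[3, 2], [4, 3]]  ->  [[560173, 454134], [427408, 346501]]
... * rho(b^-1) = [[3, 2], [4, 3]]  ->  [[3497055, 2482748], [2668228, 1894319]]
... * rho(b^-1) = [[3, 2], [4, 3]]  ->  [[20422157, 14442354], [15581960, 11019413]]
... * rho(a) = [[7, -9], [4, -5]]  ->  [[200724515, -256011183], [153151372, -195334705]]
... * rho(b) = [[3, -2], [-4, 3]]  ->  [[1626218277, -1169482579], [1240792936, -892306859]]
tr = 1626218277 + -892306859 = 733911418

733911418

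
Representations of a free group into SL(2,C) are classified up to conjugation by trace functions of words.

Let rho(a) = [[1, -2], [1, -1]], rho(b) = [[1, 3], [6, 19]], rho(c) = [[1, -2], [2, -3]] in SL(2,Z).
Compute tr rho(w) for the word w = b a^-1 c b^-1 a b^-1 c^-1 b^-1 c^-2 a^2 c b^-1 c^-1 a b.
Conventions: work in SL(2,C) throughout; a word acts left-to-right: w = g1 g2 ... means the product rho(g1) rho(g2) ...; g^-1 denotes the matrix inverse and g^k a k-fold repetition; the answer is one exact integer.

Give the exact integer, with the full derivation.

-6735935834

rho(b) = [[1, 3], [6, 19]]
... * rho(a^-1) = [[-1, 2], [-1, 1]]  ->  [[-4, 5], [-25, 31]]
... * rho(c) = [[1, -2], [2, -3]]  ->  [[6, -7], [37, -43]]
... * rho(b^-1) = [[19, -3], [-6, 1]]  ->  [[156, -25], [961, -154]]
... * rho(a) = [[1, -2], [1, -1]]  ->  [[131, -287], [807, -1768]]
... * rho(b^-1) = [[19, -3], [-6, 1]]  ->  [[4211, -680], [25941, -4189]]
... * rho(c^-1) = [[-3, 2], [-2, 1]]  ->  [[-11273, 7742], [-69445, 47693]]
... * rho(b^-1) = [[19, -3], [-6, 1]]  ->  [[-260639, 41561], [-1605613, 256028]]
... * rho(c^-1) = [[-3, 2], [-2, 1]]  ->  [[698795, -479717], [4304783, -2955198]]
... * rho(c^-1) = [[-3, 2], [-2, 1]]  ->  [[-1136951, 917873], [-7003953, 5654368]]
... * rho(a) = [[1, -2], [1, -1]]  ->  [[-219078, 1356029], [-1349585, 8353538]]
... * rho(a) = [[1, -2], [1, -1]]  ->  [[1136951, -917873], [7003953, -5654368]]
... * rho(c) = [[1, -2], [2, -3]]  ->  [[-698795, 479717], [-4304783, 2955198]]
... * rho(b^-1) = [[19, -3], [-6, 1]]  ->  [[-16155407, 2576102], [-99522065, 15869547]]
... * rho(c^-1) = [[-3, 2], [-2, 1]]  ->  [[43314017, -29734712], [266827101, -183174583]]
... * rho(a) = [[1, -2], [1, -1]]  ->  [[13579305, -56893322], [83652518, -350479619]]
... * rho(b) = [[1, 3], [6, 19]]  ->  [[-327780627, -1040235203], [-2019225196, -6408155207]]
tr = -327780627 + -6408155207 = -6735935834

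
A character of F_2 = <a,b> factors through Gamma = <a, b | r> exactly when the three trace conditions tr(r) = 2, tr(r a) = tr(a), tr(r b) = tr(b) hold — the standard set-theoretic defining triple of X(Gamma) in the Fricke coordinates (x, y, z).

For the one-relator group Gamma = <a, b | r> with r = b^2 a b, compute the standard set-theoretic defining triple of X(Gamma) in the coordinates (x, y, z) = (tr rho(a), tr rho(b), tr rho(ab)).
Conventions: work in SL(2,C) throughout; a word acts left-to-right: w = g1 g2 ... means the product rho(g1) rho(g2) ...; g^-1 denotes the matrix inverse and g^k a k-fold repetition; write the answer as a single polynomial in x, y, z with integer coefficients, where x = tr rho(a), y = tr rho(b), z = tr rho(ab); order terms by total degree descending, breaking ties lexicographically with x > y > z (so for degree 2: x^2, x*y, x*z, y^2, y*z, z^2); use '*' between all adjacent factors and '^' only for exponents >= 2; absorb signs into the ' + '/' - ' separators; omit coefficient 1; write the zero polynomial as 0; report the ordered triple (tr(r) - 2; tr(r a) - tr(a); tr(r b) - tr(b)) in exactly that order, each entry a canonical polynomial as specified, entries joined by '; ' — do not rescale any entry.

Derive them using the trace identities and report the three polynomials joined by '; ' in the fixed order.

use: trace(b a b) = trace(b)*trace(a b) - trace(a)   [square of b] = y*z - x
trace(b^2 a b) = trace(b)*trace(b a b) - trace(b a)   [square of b] = y^2*z - x*y - z
trace(a b a b) = trace(b a)*trace(b a) - trace(1)  (split on b) = z^2 - 2
use: trace(a b a) = trace(a)*trace(b a) - trace(b)  (reduce the a square) = x*z - y
use: trace(b^2 a b a) = trace(b)*trace(a b a b) - trace(a b a)  (reduce the b square) = y*z^2 - x*z - y
use: trace(b^2 a b^2) = trace(b)*trace(b^2 a b) - trace(b^2 a) = y^3*z - x*y^2 - 2*y*z + x
assemble the triple (trace(r) - 2; trace(r a) - x; trace(r b) - y)

y^2*z - x*y - z - 2; y*z^2 - x*z - x - y; y^3*z - x*y^2 - 2*y*z + x - y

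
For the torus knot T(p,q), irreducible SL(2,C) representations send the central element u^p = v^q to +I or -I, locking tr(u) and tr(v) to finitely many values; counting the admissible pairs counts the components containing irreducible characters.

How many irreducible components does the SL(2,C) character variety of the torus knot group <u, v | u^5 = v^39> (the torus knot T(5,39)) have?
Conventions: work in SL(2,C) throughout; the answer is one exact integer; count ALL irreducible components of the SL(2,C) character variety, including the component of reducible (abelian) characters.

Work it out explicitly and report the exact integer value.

77

Gamma = < u, v | u^5 = v^39 > (torus knot T(5,39)); the central element u^5 = v^39 acts as +I or -I in any irreducible SL(2,C) representation.
This locks tr(u) to 2*cos(pi*alpha/5), alpha in 1..4, and tr(v) to 2*cos(pi*beta/39), beta in 1..38, on each component of irreducible characters.
The two central values (-1)^alpha I and (-1)^beta I must be the same matrix, so alpha and beta share a parity.
count pairs: odd alpha (2 choices) x odd beta (19), plus even alpha (2) x even beta (19): 2*19 + 2*19 = 76.
components with irreducible characters: 76; plus the single component of reducible (abelian) characters: total 77.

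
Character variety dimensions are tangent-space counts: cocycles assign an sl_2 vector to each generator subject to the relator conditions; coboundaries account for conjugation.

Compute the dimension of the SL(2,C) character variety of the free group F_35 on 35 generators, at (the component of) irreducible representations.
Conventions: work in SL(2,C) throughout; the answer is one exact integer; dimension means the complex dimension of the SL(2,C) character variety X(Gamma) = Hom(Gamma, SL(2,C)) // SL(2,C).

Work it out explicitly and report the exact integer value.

Here Gamma is free of rank 35 — no relator constrains a cocycle.
Z^1(Gamma, Ad rho) = (sl_2)^35: a cocycle is a free choice of one sl_2 vector per generator, so dim Z^1 = 3*35 = 105.
Irreducibility makes the coboundary map sl_2 -> Z^1 injective (trivial centralizer), so dim B^1 = 3.
dim X = dim H^1 = dim Z^1 - dim B^1 = 105 - 3 = 102.

102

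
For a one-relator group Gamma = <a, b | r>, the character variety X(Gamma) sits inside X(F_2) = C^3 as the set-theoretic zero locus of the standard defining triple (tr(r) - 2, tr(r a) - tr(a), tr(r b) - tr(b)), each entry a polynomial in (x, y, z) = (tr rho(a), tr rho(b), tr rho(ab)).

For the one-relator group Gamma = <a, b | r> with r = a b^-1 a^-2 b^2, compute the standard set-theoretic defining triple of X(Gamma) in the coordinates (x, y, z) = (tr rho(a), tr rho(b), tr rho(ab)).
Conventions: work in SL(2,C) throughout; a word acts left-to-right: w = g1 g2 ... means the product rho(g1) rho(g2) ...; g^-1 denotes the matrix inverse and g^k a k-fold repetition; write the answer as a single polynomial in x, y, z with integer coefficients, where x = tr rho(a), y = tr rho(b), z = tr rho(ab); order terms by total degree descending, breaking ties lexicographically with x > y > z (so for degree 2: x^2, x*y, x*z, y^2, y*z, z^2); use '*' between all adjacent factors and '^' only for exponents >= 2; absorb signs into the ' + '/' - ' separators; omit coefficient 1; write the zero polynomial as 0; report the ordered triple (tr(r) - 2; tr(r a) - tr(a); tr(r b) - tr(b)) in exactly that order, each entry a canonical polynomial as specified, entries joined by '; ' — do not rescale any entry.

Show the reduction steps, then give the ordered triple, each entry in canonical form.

-x^2*y^2*z + x^3*y + x*y^3 + x*y*z^2 - 3*x*y - z - 2; -x^3*y^2*z + x^4*y + x^2*y^3 + x^2*y*z^2 - 4*x^2*y - x + y; -x^2*y^3*z + x^3*y^2 + x*y^4 + x*y^2*z^2 + x^2*y*z - x^3 - 4*x*y^2 - x*z^2 - y*z + 3*x - y

tr(b^2) = tr(b) * tr(b) - tr(1) = y^2 - 2
apply: tr(b a b) = tr(b) * tr(a b) - tr(a) = y*z - x
tr(b^2 a b) = tr(b) * tr(b a b) - tr(b a) = y^2*z - x*y - z
tr(a b a b) = tr(b a) * tr(b a) - tr(1) = z^2 - 2
apply: tr(a b a) = tr(a) * tr(b a) - tr(b) = x*z - y
use: tr(b^2 a b a) = tr(b) * tr(a b a b) - tr(a b a) = y*z^2 - x*z - y
tr(a^-1 b^2 a b) = tr(b^2 a b) * tr(a) - tr(b^2 a b a) = x*y^2*z - x^2*y - y*z^2 + y
tr(a^-1 b^2 a b^-1) = tr(a^-1 b^2 a) * tr(b) - tr(a^-1 b^2 a b) = -x*y^2*z + x^2*y + y^3 + y*z^2 - 3*y
apply: tr(a b^-1 a^-2 b^2) = tr(a^-1 b^2 a b^-1) * tr(a) - tr(a^-1 b^2 a b^-1 a) = -x^2*y^2*z + x^3*y + x*y^3 + x*y*z^2 - 3*x*y - z
tr(a^2 b^2) = tr(a) * tr(b^2 a) - tr(b^2)  (reduce the a square) = x*y*z - x^2 - y^2 + 2
tr(b^2 a^2 b) = tr(b) * tr(a^2 b^2) - tr(a^2 b)  (reduce the b square) = x*y^2*z - x^2*y - y^3 - x*z + 3*y
apply: tr(b^2 a^2 b a) = tr(a) * tr(b a b^2 a) - tr(b a b^2)  (reduce the a square) = x*y*z^2 - x^2*z - y^2*z + z
tr(b^2 a^2 b a^-1) = tr(b^2 a^2 b) * tr(a) - tr(b^2 a^2 b a)  (eliminate a^-1) = x^2*y^2*z - x^3*y - x*y^3 - x*y*z^2 + y^2*z + 3*x*y - z
tr(a^-2 b^2 a^2 b) = tr(b^2 a^2 b a^-1) * tr(a) - tr(b^2 a^2 b)  (eliminate a^-1) = x^3*y^2*z - x^4*y - x^2*y^3 - x^2*y*z^2 + 4*x^2*y + y^3 - 3*y
use: tr(a b^-1 a^-2 b^2 a) = tr(a^-2 b^2 a^2) * tr(b) - tr(a^-2 b^2 a^2 b)  (eliminate b^-1) = -x^3*y^2*z + x^4*y + x^2*y^3 + x^2*y*z^2 - 4*x^2*y + y
tr(a b^3 a b) = tr(b) * tr(b a b a b) - tr(b a b a)   [square of b] = y^2*z^2 - x*y*z - y^2 - z^2 + 2
apply: tr(b^3 a b^-1 a) = tr(a b^3 a) * tr(b) - tr(a b^3 a b)   [inverse elimination on b] = x*y^3*z - x^2*y^2 - y^4 - y^2*z^2 + 4*y^2 + z^2 - 2
use: tr(b^3 a b^-1 a^-1) = tr(b^3 a b^-1) * tr(a) - tr(b^3 a b^-1 a)   [inverse elimination on a] = -x*y^3*z + x^2*y^2 + y^4 + y^2*z^2 + x*y*z - x^2 - 4*y^2 - z^2 + 2
tr(a b^-1 a^-2 b^3) = tr(b^3 a b^-1 a^-1) * tr(a) - tr(b^3 a b^-1)   [inverse elimination on a] = -x^2*y^3*z + x^3*y^2 + x*y^4 + x*y^2*z^2 + x^2*y*z - x^3 - 4*x*y^2 - x*z^2 - y*z + 3*x
assemble the triple (tr(r) - 2; tr(r a) - x; tr(r b) - y)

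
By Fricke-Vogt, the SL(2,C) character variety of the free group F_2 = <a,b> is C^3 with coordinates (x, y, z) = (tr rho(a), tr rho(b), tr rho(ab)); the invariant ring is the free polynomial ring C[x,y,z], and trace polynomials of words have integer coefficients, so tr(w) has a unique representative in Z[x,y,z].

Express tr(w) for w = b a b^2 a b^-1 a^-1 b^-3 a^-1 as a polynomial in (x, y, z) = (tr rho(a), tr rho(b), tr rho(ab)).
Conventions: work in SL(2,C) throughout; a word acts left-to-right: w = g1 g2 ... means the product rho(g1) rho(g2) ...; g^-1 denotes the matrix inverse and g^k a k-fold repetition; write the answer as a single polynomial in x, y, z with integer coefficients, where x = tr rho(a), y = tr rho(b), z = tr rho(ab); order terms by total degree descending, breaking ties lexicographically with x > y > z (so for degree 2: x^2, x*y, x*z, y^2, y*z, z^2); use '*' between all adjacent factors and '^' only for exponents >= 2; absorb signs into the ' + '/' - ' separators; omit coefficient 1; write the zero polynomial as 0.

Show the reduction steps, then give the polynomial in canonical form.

-x*y^4*z^3 + 3*x^2*y^3*z^2 + y^5*z^2 + y^3*z^4 - 3*x^3*y^2*z - 2*x*y^4*z - x*y^2*z^3 + x^4*y + x^2*y^3 - x^2*y*z^2 - 5*y^3*z^2 - y*z^4 + x^3*z + 9*x*y^2*z + x*z^3 - 4*x^2*y + 4*y*z^2 - 4*x*z + y

trace(b^2 a) = trace(b) trace(a b) - trace(a)   [square of b] = y*z - x
use: trace(b^2) = trace(b) trace(b) - trace(1)   [square of b] = y^2 - 2
trace(a b^2 a) = trace(a) trace(b^2 a) - trace(b^2)   [square of a] = x*y*z - x^2 - y^2 + 2
trace(a b a b) = trace(b a) trace(b a) - trace(1)   [split at a repeated b] = z^2 - 2
trace(a b a) = trace(a) trace(b a) - trace(b)   [square of a] = x*z - y
trace(a b^2 a b) = trace(b) trace(a b a b) - trace(a b a)   [square of b] = y*z^2 - x*z - y
trace(a b^2 a b^-1) = trace(a b^2 a) trace(b) - trace(a b^2 a b)   [inverse elimination on b] = x*y^2*z - x^2*y - y^3 - y*z^2 + x*z + 3*y
apply: trace(b a b^2) = trace(b) trace(b a b) - trace(b a)   [square of b] = y^2*z - x*y - z
use: trace(a b a b^2 a) = trace(a) trace(b a b^2 a) - trace(b a b^2)   [square of a] = x*y*z^2 - x^2*z - y^2*z + z
trace(a b a b a b) = trace(b a b a) trace(b a) - trace(a b)   [split at a repeated b] = z^3 - 3*z
apply: trace(a b a b a) = trace(a) trace(b a b a) - trace(b a b)   [square of a] = x*z^2 - y*z - x
use: trace(a b a b^2 a b) = trace(b) trace(a b a b a b) - trace(a b a b a)   [square of b] = y*z^3 - x*z^2 - 2*y*z + x
trace(a b a b^2 a b^-1) = trace(a b a b^2 a) trace(b) - trace(a b a b^2 a b)   [inverse elimination on b] = x*y^2*z^2 - x^2*y*z - y^3*z - y*z^3 + x*z^2 + 3*y*z - x
trace(b a b^2 a b^-2 a) = trace(a b a b^2 a b^-1) trace(b) - trace(a b a b^2 a)   [inverse elimination on b] = x*y^3*z^2 - x^2*y^2*z - y^4*z - y^2*z^3 + x^2*z + 4*y^2*z - x*y - z
use: trace(b^-1 a^-1 b a b^2 a b^-1) = trace(b a b^2 a b^-2) trace(a) - trace(b a b^2 a b^-2 a)   [inverse elimination on a] = -x*y^3*z^2 + 2*x^2*y^2*z + y^4*z + y^2*z^3 - x^3*y - x*y^3 - x*y*z^2 - 4*y^2*z + 4*x*y + z
apply: trace(a b a^2) = trace(a) trace(a b a) - trace(a b)   [square of a] = x^2*z - x*y - z
apply: trace(a^2 b^2 a b) = trace(b) trace(a b a^2 b) - trace(a b a^2)   [square of b] = x*y*z^2 - x^2*z - y^2*z + z
trace(a^2) = trace(a) trace(a) - trace(1)   [square of a] = x^2 - 2
apply: trace(a^3) = trace(a) trace(a^2) - trace(a)   [square of a] = x^3 - 3*x
apply: trace(a^2 b^2 a) = trace(b) trace(a^3 b) - trace(a^3)   [square of b] = x^2*y*z - x^3 - x*y^2 - y*z + 3*x
trace(a b^2 a b^2 a) = trace(b) trace(a^2 b^2 a b) - trace(a^2 b^2 a)   [square of b] = x*y^2*z^2 - 2*x^2*y*z - y^3*z + x^3 + x*y^2 + 2*y*z - 3*x
trace(a b^2 a b^2 a b) = trace(b) trace(a b a b^2 a b) - trace(a b a b^2 a)   [square of b] = y^2*z^3 - 2*x*y*z^2 + x^2*z - y^2*z + x*y - z
trace(b a b^2 a b^-1 a b) = trace(a b^2 a b^2 a) trace(b) - trace(a b^2 a b^2 a b)   [inverse elimination on b] = x*y^3*z^2 - 2*x^2*y^2*z - y^4*z - y^2*z^3 + x^3*y + x*y^3 + 2*x*y*z^2 - x^2*z + 3*y^2*z - 4*x*y + z
apply: trace(a^2 b a b a b) = trace(a) trace(b a b a b a) - trace(b a b a b)   [square of a] = x*z^3 - y*z^2 - 2*x*z + y
trace(a^2 b a b a) = trace(a) trace(a b a b a) - trace(a b a b)   [square of a] = x^2*z^2 - x*y*z - x^2 - z^2 + 2
trace(a b a b a b^2 a) = trace(b) trace(a^2 b a b a b) - trace(a^2 b a b a)   [square of b] = x*y*z^3 - x^2*z^2 - y^2*z^2 - x*y*z + x^2 + y^2 + z^2 - 2
trace(a b a b a b a b) = trace(b a) trace(b a b a b a) - trace(b^-1 a^-1 b^-1 a^-1)   [split at a repeated b] = z^4 - 4*z^2 + 2
trace(a b a b a b^2 a b) = trace(b) trace(a b a b a b a b) - trace(a b a b a b a)   [square of b] = y*z^4 - x*z^3 - 3*y*z^2 + 2*x*z + y
apply: trace(b a b^2 a b^-1 a b a) = trace(a b a b a b^2 a) trace(b) - trace(a b a b a b^2 a b)   [inverse elimination on b] = x*y^2*z^3 - x^2*y*z^2 - y^3*z^2 - y*z^4 - x*y^2*z + x*z^3 + x^2*y + y^3 + 4*y*z^2 - 2*x*z - 3*y
trace(a^-1 b a b^2 a b^-1 a b) = trace(b a b^2 a b^-1 a b) trace(a) - trace(b a b^2 a b^-1 a b a)   [inverse elimination on a] = x^2*y^3*z^2 - 2*x^3*y^2*z - x*y^4*z - 2*x*y^2*z^3 + x^4*y + x^2*y^3 + 3*x^2*y*z^2 + y^3*z^2 + y*z^4 - x^3*z + 4*x*y^2*z - x*z^3 - 5*x^2*y - y^3 - 4*y*z^2 + 3*x*z + 3*y
trace(b^-1 a^-1 b a b^2 a b^-1 a) = trace(a^-1 b a b^2 a b^-1 a) trace(b) - trace(a^-1 b a b^2 a b^-1 a b)   [inverse elimination on b] = -x^2*y^3*z^2 + 2*x^3*y^2*z + x*y^4*z + 2*x*y^2*z^3 - x^4*y - x^2*y^3 - 3*x^2*y*z^2 - y^3*z^2 - y*z^4 + x^3*z - 3*x*y^2*z + x*z^3 + 4*x^2*y + 4*y*z^2 - 3*x*z - y
apply: trace(a^-1 b a b^2 a b^-1 a^-1 b^-1) = trace(b^-1 a^-1 b a b^2 a b^-1) trace(a) - trace(b^-1 a^-1 b a b^2 a b^-1 a)   [inverse elimination on a] = -x*y^2*z^3 + 2*x^2*y*z^2 + y^3*z^2 + y*z^4 - x^3*z - x*y^2*z - x*z^3 - 4*y*z^2 + 4*x*z + y
use: trace(b a b^2 a b) = trace(b) trace(a b^2 a b) - trace(a b^2 a)   [square of b] = y^2*z^2 - 2*x*y*z + x^2 - 2
use: trace(a^-1 b a b^2 a b) = trace(b a b^2 a b) trace(a) - trace(b a b^2 a b a)   [inverse elimination on a] = x*y^2*z^2 - 2*x^2*y*z - y*z^3 + x^3 + x*z^2 + 2*y*z - 3*x
trace(a^-1 b a b^2 a b^-1) = trace(a^-1 b a b^2 a) trace(b) - trace(a^-1 b a b^2 a b)   [inverse elimination on b] = -x*y^2*z^2 + 2*x^2*y*z + y^3*z + y*z^3 - x^3 - x*y^2 - x*z^2 - 3*y*z + 3*x
apply: trace(a^-1 b a b^2 a b^-1 a^-1) = trace(a^-1 b a b^2 a b^-1) trace(a) - trace(a^-1 b a b^2 a b^-1 a)   [inverse elimination on a] = -x^2*y^2*z^2 + 2*x^3*y*z + x*y^3*z + x*y*z^3 - x^4 - x^2*y^2 - x^2*z^2 - 4*x*y*z + 4*x^2 + y^2 - 2
trace(b^-1 a^-1 b a b^2 a b^-1 a^-1 b^-1) = trace(a^-1 b a b^2 a b^-1 a^-1 b^-1) trace(b) - trace(a^-1 b a b^2 a b^-1 a^-1)   [inverse elimination on b] = -x*y^3*z^3 + 3*x^2*y^2*z^2 + y^4*z^2 + y^2*z^4 - 3*x^3*y*z - 2*x*y^3*z - 2*x*y*z^3 + x^4 + x^2*y^2 + x^2*z^2 - 4*y^2*z^2 + 8*x*y*z - 4*x^2 + 2
apply: trace(b a b^2 a b^-1 a^-1 b^-3 a^-1) = trace(b^-1 a^-1 b a b^2 a b^-1 a^-1 b^-1) trace(b) - trace(b^-1 a^-1 b a b^2 a b^-1 a^-1)   [inverse elimination on b] = -x*y^4*z^3 + 3*x^2*y^3*z^2 + y^5*z^2 + y^3*z^4 - 3*x^3*y^2*z - 2*x*y^4*z - x*y^2*z^3 + x^4*y + x^2*y^3 - x^2*y*z^2 - 5*y^3*z^2 - y*z^4 + x^3*z + 9*x*y^2*z + x*z^3 - 4*x^2*y + 4*y*z^2 - 4*x*z + y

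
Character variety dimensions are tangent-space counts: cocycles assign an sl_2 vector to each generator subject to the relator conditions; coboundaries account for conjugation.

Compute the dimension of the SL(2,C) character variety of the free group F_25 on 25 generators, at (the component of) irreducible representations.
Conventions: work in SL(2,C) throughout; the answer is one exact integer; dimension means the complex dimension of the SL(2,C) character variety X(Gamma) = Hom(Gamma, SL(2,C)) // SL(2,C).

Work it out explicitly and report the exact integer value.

72

Here Gamma is free of rank 25 — no relator constrains a cocycle.
Z^1(Gamma, Ad rho) = (sl_2)^25: a cocycle is a free choice of one sl_2 vector per generator, so dim Z^1 = 3*25 = 75.
At an irreducible rho the centralizer of the image in sl_2 is 0, so the coboundary map sl_2 -> Z^1 is injective: dim B^1 = 3.
dim H^1 = 75 - 3 = 72, which is dim X.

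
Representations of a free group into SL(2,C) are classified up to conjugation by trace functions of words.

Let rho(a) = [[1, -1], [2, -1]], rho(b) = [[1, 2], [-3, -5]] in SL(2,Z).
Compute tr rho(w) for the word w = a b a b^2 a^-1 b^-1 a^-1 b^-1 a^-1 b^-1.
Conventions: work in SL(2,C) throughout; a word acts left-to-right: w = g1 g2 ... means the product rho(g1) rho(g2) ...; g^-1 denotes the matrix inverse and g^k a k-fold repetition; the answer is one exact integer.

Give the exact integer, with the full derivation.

-1581216

rho(a) = [[1, -1], [2, -1]]
... * rho(b) = [[1, 2], [-3, -5]]  ->  [[4, 7], [5, 9]]
... * rho(a) = [[1, -1], [2, -1]]  ->  [[18, -11], [23, -14]]
... * rho(b) = [[1, 2], [-3, -5]]  ->  [[51, 91], [65, 116]]
... * rho(b) = [[1, 2], [-3, -5]]  ->  [[-222, -353], [-283, -450]]
... * rho(a^-1) = [[-1, 1], [-2, 1]]  ->  [[928, -575], [1183, -733]]
... * rho(b^-1) = [[-5, -2], [3, 1]]  ->  [[-6365, -2431], [-8114, -3099]]
... * rho(a^-1) = [[-1, 1], [-2, 1]]  ->  [[11227, -8796], [14312, -11213]]
... * rho(b^-1) = [[-5, -2], [3, 1]]  ->  [[-82523, -31250], [-105199, -39837]]
... * rho(a^-1) = [[-1, 1], [-2, 1]]  ->  [[145023, -113773], [184873, -145036]]
... * rho(b^-1) = [[-5, -2], [3, 1]]  ->  [[-1066434, -403819], [-1359473, -514782]]
tr = -1066434 + -514782 = -1581216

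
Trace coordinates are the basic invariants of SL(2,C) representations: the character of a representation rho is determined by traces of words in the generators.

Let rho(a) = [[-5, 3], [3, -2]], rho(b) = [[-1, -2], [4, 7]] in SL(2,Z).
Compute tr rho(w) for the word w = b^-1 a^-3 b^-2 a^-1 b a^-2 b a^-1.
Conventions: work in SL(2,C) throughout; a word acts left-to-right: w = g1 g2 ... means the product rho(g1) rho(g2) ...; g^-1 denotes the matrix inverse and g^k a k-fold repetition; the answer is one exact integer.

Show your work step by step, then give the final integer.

rho(b^-1) = [[7, 2], [-4, -1]]
... * rho(a^-1) = [[-2, -3], [-3, -5]]  ->  [[-20, -31], [11, 17]]
... * rho(a^-1) = [[-2, -3], [-3, -5]]  ->  [[133, 215], [-73, -118]]
... * rho(a^-1) = [[-2, -3], [-3, -5]]  ->  [[-911, -1474], [500, 809]]
... * rho(b^-1) = [[7, 2], [-4, -1]]  ->  [[-481, -348], [264, 191]]
... * rho(b^-1) = [[7, 2], [-4, -1]]  ->  [[-1975, -614], [1084, 337]]
... * rho(a^-1) = [[-2, -3], [-3, -5]]  ->  [[5792, 8995], [-3179, -4937]]
... * rho(b) = [[-1, -2], [4, 7]]  ->  [[30188, 51381], [-16569, -28201]]
... * rho(a^-1) = [[-2, -3], [-3, -5]]  ->  [[-214519, -347469], [117741, 190712]]
... * rho(a^-1) = [[-2, -3], [-3, -5]]  ->  [[1471445, 2380902], [-807618, -1306783]]
... * rho(b) = [[-1, -2], [4, 7]]  ->  [[8052163, 13723424], [-4419514, -7532245]]
... * rho(a^-1) = [[-2, -3], [-3, -5]]  ->  [[-57274598, -92773609], [31435763, 50919767]]
tr = -57274598 + 50919767 = -6354831

-6354831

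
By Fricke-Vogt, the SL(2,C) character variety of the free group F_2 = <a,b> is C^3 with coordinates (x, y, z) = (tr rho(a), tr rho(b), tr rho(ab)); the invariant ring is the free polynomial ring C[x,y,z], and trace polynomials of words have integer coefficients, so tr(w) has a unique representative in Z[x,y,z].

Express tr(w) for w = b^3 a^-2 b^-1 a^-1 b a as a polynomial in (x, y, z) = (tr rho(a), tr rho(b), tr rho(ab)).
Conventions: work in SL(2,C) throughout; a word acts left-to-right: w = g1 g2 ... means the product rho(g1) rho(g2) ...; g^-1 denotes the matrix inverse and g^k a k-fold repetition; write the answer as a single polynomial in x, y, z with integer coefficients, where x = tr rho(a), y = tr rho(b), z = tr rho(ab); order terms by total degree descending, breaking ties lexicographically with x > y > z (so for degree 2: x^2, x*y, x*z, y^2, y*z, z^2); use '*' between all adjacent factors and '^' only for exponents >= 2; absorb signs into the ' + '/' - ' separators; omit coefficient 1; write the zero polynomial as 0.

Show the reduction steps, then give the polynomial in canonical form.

and trace(a b^2) = trace(b) * trace(a b) - trace(a)  (reduce the b square) = y*z - x
and trace(b a b^2) = trace(b) * trace(a b^2) - trace(a b)  (reduce the b square) = y^2*z - x*y - z
trace(b a b^3) = trace(b) * trace(b a b^2) - trace(b a b)  (reduce the b square) = y^3*z - x*y^2 - 2*y*z + x
trace(a b a b) = trace(a b) * trace(a b) - trace(1)  (split on a) = z^2 - 2
next, trace(a b a) = trace(a) * trace(b a) - trace(b)  (reduce the a square) = x*z - y
trace(b a b a b) = trace(b) * trace(a b a b) - trace(a b a)  (reduce the b square) = y*z^2 - x*z - y
next, trace(b a b^3 a) = trace(b) * trace(b a b a b) - trace(b a b a)  (reduce the b square) = y^2*z^2 - x*y*z - y^2 - z^2 + 2
and trace(a^-1 b a b^3) = trace(b a b^3) * trace(a) - trace(b a b^3 a)  (eliminate a^-1) = x*y^3*z - x^2*y^2 - y^2*z^2 - x*y*z + x^2 + y^2 + z^2 - 2
next, trace(b a b^3 a^-2) = trace(a^-1 b a b^3) * trace(a) - trace(a^-1 b a b^3 a)  (eliminate a^-1) = x^2*y^3*z - x^3*y^2 - x*y^2*z^2 - x^2*y*z - y^3*z + x^3 + 2*x*y^2 + x*z^2 + 2*y*z - 3*x
next, trace(a^-1 b a b^3 a^-2) = trace(b a b^3 a^-2) * trace(a) - trace(b a b^3 a^-1)  (eliminate a^-1) = x^3*y^3*z - x^4*y^2 - x^2*y^2*z^2 - x^3*y*z - 2*x*y^3*z + x^4 + 3*x^2*y^2 + x^2*z^2 + y^2*z^2 + 3*x*y*z - 4*x^2 - y^2 - z^2 + 2
and trace(b^2 a b^3) = trace(b) * trace(b^3 a b) - trace(b^3 a)  (reduce the b square) = y^4*z - x*y^3 - 3*y^2*z + 2*x*y + z
and trace(b^2) = trace(b) * trace(b) - trace(1)  (reduce the b square) = y^2 - 2
and trace(a b^2 a) = trace(a) * trace(b^2 a) - trace(b^2)  (reduce the a square) = x*y*z - x^2 - y^2 + 2
trace(a b^2 a b^2) = trace(b) * trace(a b^2 a b) - trace(a b^2 a)  (reduce the b square) = y^2*z^2 - 2*x*y*z + x^2 - 2
trace(b^2 a b^3 a) = trace(b) * trace(a b^2 a b^2) - trace(a b^2 a b)  (reduce the b square) = y^3*z^2 - 2*x*y^2*z + x^2*y - y*z^2 + x*z - y
trace(a^-1 b^2 a b^3) = trace(b^2 a b^3) * trace(a) - trace(b^2 a b^3 a)  (eliminate a^-1) = x*y^4*z - x^2*y^3 - y^3*z^2 - x*y^2*z + x^2*y + y*z^2 + y
trace(b a b^3 a^-2 b) = trace(a^-1 b^2 a b^3) * trace(a) - trace(a^-1 b^2 a b^3 a)  (eliminate a^-1) = x^2*y^4*z - x^3*y^3 - x*y^3*z^2 - x^2*y^2*z - y^4*z + x^3*y + x*y^3 + x*y*z^2 + 3*y^2*z - x*y - z
trace(b a b a b^3) = trace(b) * trace(a b a b^3) - trace(a b a b^2)  (reduce the b square) = y^3*z^2 - x*y^2*z - y^3 - 2*y*z^2 + x*z + 3*y
and trace(a b a b a b) = trace(b a b a) * trace(b a) - trace(a b)  (split on b) = z^3 - 3*z
trace(a b a b a) = trace(a) * trace(b a b a) - trace(b a b)  (reduce the a square) = x*z^2 - y*z - x
trace(a b a b a b^2) = trace(b) * trace(a b a b a b) - trace(a b a b a)  (reduce the b square) = y*z^3 - x*z^2 - 2*y*z + x
and trace(b a b a b^3 a) = trace(b) * trace(a b a b a b^2) - trace(a b a b a b)  (reduce the b square) = y^2*z^3 - x*y*z^2 - 2*y^2*z - z^3 + x*y + 3*z
trace(b a b a b^3 a^-1) = trace(b a b a b^3) * trace(a) - trace(b a b a b^3 a)  (eliminate a^-1) = x*y^3*z^2 - x^2*y^2*z - y^2*z^3 - x*y^3 - x*y*z^2 + x^2*z + 2*y^2*z + z^3 + 2*x*y - 3*z
and trace(b a b^3 a^-2 b a) = trace(b a b a b^3 a^-1) * trace(a) - trace(b a b a b^3)  (eliminate a^-1) = x^2*y^3*z^2 - x^3*y^2*z - x*y^2*z^3 - x^2*y^3 - x^2*y*z^2 - y^3*z^2 + x^3*z + 3*x*y^2*z + x*z^3 + 2*x^2*y + y^3 + 2*y*z^2 - 4*x*z - 3*y
trace(a^-1 b a b^3 a^-2 b) = trace(b a b^3 a^-2 b) * trace(a) - trace(b a b^3 a^-2 b a)  (eliminate a^-1) = x^3*y^4*z - x^4*y^3 - 2*x^2*y^3*z^2 - x*y^4*z + x*y^2*z^3 + x^4*y + 2*x^2*y^3 + 2*x^2*y*z^2 + y^3*z^2 - x^3*z - x*z^3 - 3*x^2*y - y^3 - 2*y*z^2 + 3*x*z + 3*y
next, trace(b^3 a^-2 b^-1 a^-1 b a) = trace(a^-1 b a b^3 a^-2) * trace(b) - trace(a^-1 b a b^3 a^-2 b)  (eliminate b^-1) = x^2*y^3*z^2 - x^3*y^2*z - x*y^4*z - x*y^2*z^3 + x^2*y^3 - x^2*y*z^2 + x^3*z + 3*x*y^2*z + x*z^3 - x^2*y + y*z^2 - 3*x*z - y

x^2*y^3*z^2 - x^3*y^2*z - x*y^4*z - x*y^2*z^3 + x^2*y^3 - x^2*y*z^2 + x^3*z + 3*x*y^2*z + x*z^3 - x^2*y + y*z^2 - 3*x*z - y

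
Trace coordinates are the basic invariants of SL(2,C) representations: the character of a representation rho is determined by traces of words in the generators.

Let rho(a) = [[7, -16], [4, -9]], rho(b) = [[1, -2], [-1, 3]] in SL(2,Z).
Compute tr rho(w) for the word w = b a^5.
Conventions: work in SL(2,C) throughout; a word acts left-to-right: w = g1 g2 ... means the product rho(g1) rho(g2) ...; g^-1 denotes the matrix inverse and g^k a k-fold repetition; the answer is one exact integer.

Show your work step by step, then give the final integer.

-44

rho(b) = [[1, -2], [-1, 3]]
... * rho(a) = [[7, -16], [4, -9]]  ->  [[-1, 2], [5, -11]]
... * rho(a) = [[7, -16], [4, -9]]  ->  [[1, -2], [-9, 19]]
... * rho(a) = [[7, -16], [4, -9]]  ->  [[-1, 2], [13, -27]]
... * rho(a) = [[7, -16], [4, -9]]  ->  [[1, -2], [-17, 35]]
... * rho(a) = [[7, -16], [4, -9]]  ->  [[-1, 2], [21, -43]]
tr = -1 + -43 = -44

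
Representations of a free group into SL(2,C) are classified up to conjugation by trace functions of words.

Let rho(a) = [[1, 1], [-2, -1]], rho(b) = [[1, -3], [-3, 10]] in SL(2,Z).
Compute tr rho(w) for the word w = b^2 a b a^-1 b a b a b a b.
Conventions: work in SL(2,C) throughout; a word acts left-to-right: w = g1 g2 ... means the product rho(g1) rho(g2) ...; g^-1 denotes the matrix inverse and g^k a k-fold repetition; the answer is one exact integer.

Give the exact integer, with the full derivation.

rho(b) = [[1, -3], [-3, 10]]
... * rho(b) = [[1, -3], [-3, 10]]  ->  [[10, -33], [-33, 109]]
... * rho(a) = [[1, 1], [-2, -1]]  ->  [[76, 43], [-251, -142]]
... * rho(b) = [[1, -3], [-3, 10]]  ->  [[-53, 202], [175, -667]]
... * rho(a^-1) = [[-1, -1], [2, 1]]  ->  [[457, 255], [-1509, -842]]
... * rho(b) = [[1, -3], [-3, 10]]  ->  [[-308, 1179], [1017, -3893]]
... * rho(a) = [[1, 1], [-2, -1]]  ->  [[-2666, -1487], [8803, 4910]]
... * rho(b) = [[1, -3], [-3, 10]]  ->  [[1795, -6872], [-5927, 22691]]
... * rho(a) = [[1, 1], [-2, -1]]  ->  [[15539, 8667], [-51309, -28618]]
... * rho(b) = [[1, -3], [-3, 10]]  ->  [[-10462, 40053], [34545, -132253]]
... * rho(a) = [[1, 1], [-2, -1]]  ->  [[-90568, -50515], [299051, 166798]]
... * rho(b) = [[1, -3], [-3, 10]]  ->  [[60977, -233446], [-201343, 770827]]
tr = 60977 + 770827 = 831804

831804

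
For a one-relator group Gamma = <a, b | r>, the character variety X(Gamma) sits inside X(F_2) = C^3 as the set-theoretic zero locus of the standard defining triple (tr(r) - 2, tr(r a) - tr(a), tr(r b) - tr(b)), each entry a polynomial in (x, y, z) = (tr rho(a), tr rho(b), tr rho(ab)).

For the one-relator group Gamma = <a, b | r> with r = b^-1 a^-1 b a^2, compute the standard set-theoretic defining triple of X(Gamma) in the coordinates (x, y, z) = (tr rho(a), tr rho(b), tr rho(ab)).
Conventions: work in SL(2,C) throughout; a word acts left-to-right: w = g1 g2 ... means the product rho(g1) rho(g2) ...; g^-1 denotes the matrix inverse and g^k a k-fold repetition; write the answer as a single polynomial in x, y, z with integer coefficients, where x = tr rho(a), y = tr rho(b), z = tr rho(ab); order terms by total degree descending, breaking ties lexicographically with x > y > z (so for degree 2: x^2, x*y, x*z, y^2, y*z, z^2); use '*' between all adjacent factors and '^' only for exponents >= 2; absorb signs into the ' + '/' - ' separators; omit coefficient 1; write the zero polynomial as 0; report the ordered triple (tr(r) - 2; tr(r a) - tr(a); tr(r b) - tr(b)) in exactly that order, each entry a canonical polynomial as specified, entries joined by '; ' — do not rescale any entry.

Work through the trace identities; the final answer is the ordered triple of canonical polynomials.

-x^2*y*z + x^3 + x*y^2 + x*z^2 - 3*x - 2; -x^3*y*z + x^4 + x^2*y^2 + x^2*z^2 + x*y*z - 4*x^2 - y^2 - z^2 - x + 2; -y + z

tr(b^2 a) = tr(b)*tr(a b) - tr(a)   [square of b] = y*z - x
apply: tr(b^2) = tr(b)*tr(b) - tr(1)   [square of b] = y^2 - 2
apply: tr(b a^2 b) = tr(a)*tr(b^2 a) - tr(b^2)   [square of a] = x*y*z - x^2 - y^2 + 2
use: tr(b a b a) = tr(b a)*tr(b a) - tr(1)   [split at a repeated b] = z^2 - 2
use: tr(b a^2 b a) = tr(a)*tr(b a b a) - tr(b a b)   [square of a] = x*z^2 - y*z - x
apply: tr(a^-1 b a^2 b) = tr(b a^2 b)*tr(a) - tr(b a^2 b a)   [inverse elimination on a] = x^2*y*z - x^3 - x*y^2 - x*z^2 + y*z + 3*x
tr(b^-1 a^-1 b a^2) = tr(a^-1 b a^2)*tr(b) - tr(a^-1 b a^2 b)   [inverse elimination on b] = -x^2*y*z + x^3 + x*y^2 + x*z^2 - 3*x
tr(a^2) = tr(a)*tr(a) - tr(1)   [square of a] = x^2 - 2
apply: tr(a^3) = tr(a)*tr(a^2) - tr(a)   [square of a] = x^3 - 3*x
tr(b a^2) = tr(a)*tr(b a) - tr(b)   [square of a] = x*z - y
apply: tr(a b a^2) = tr(a)*tr(b a^2) - tr(b a)   [square of a] = x^2*z - x*y - z
use: tr(a b a^3) = tr(a)*tr(a b a^2) - tr(a b a)   [square of a] = x^3*z - x^2*y - 2*x*z + y
use: tr(a b a^3 b) = tr(a)*tr(a b a b a) - tr(a b a b)   [square of a] = x^2*z^2 - x*y*z - x^2 - z^2 + 2
tr(b a^3 b^-1 a) = tr(a b a^3)*tr(b) - tr(a b a^3 b)   [inverse elimination on b] = x^3*y*z - x^2*y^2 - x^2*z^2 - x*y*z + x^2 + y^2 + z^2 - 2
tr(b^-1 a^-1 b a^3) = tr(b a^3 b^-1)*tr(a) - tr(b a^3 b^-1 a)   [inverse elimination on a] = -x^3*y*z + x^4 + x^2*y^2 + x^2*z^2 + x*y*z - 4*x^2 - y^2 - z^2 + 2
assemble the triple (tr(r) - 2; tr(r a) - x; tr(r b) - y)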